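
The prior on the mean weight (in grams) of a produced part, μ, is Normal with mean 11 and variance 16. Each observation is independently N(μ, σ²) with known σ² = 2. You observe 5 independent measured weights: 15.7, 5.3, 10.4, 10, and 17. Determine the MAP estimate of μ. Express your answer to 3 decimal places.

μ̂_MAP = 11.663

n = 5; x̄ = (15.7 + 5.3 + 10.4 + 10 + 17)/5 = 58.4/5 = 11.68.
For a Normal prior and Normal likelihood with known variance, the posterior is Normal; its mode equals its mean, the precision-weighted average.
Prior precision 1/σ₀² = 1/16 = 0.0625; data precision n/σ² = 5/2 = 2.5.
μ̂ = (0.0625·11 + 2.5·11.68) / (0.0625 + 2.5) = 29.8875/2.5625 = 2391/205 ≈ 11.663.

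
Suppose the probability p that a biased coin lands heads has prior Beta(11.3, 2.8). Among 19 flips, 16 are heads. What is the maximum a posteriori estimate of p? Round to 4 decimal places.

p̂_MAP = 0.8457

Prior: Beta(11.3, 2.8).
Data: 16 successes in 19 trials. The binomial likelihood contributes p^16(1−p)^3, so the posterior is Beta(11.3+16, 2.8+3) = Beta(27.3, 5.8).
For Beta(a, b) with a, b > 1 the mode is (a−1)/(a+b−2) = 26.3/31.1 ≈ 0.8457.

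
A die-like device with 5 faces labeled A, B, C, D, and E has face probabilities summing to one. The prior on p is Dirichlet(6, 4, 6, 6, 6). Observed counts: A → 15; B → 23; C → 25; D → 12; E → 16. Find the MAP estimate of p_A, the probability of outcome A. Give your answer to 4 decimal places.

The posterior is Dirichlet(αᵢ + nᵢ) = Dirichlet(21, 27, 31, 18, 22).
For a Dirichlet(a₁,…,a_K) with all aᵢ > 1, the mode has j-th component (aⱼ − 1)/(Σaᵢ − K).
Here Σaᵢ = 119 and K = 5, so p_A = (21 − 1)/(119 − 5) = 20/114 ≈ 0.1754.

MAP estimate of p_A = 0.1754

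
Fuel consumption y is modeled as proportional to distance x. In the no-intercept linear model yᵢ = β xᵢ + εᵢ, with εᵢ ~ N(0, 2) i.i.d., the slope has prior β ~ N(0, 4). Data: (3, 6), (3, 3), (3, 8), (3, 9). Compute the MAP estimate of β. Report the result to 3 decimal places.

log p(β | y) = −Σ(yᵢ − βxᵢ)²/(2·2) − β²/(2·4) + const.
Setting the derivative to zero: Σxᵢ(yᵢ − βxᵢ)/2 − β/4 = 0, so β = Σxᵢyᵢ / (Σxᵢ² + σ²/τ²).
Σxᵢyᵢ = 3·6 + 3·3 + 3·8 + 3·9 = 78; Σxᵢ² = 36; σ²/τ² = 0.5.
β̂_MAP = 78 / (36 + 0.5) = 78/36.5 ≈ 2.137.

β̂_MAP = 2.137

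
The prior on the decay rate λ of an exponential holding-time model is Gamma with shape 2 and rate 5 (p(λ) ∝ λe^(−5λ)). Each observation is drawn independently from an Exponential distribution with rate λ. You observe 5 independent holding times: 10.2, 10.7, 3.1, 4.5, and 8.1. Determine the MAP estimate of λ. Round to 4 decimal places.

The Exponential(rate=λ) likelihood is ∝ λ^n e^(−λΣtᵢ). Here n = 5 and Σtᵢ = 10.2 + 10.7 + 3.1 + 4.5 + 8.1 = 36.6.
Posterior ∝ λe^(−5λ) · λ^5e^(−36.6λ) = λ^6e^(−41.6λ), i.e. Gamma(7, 41.6).
Mode = (a−1)/b = 6/41.6 ≈ 0.1442.

λ̂_MAP = 0.1442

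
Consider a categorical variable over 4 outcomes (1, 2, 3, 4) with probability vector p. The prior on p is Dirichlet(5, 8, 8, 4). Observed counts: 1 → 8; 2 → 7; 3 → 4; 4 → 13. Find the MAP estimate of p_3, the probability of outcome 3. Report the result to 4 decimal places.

MAP estimate: 0.2075

The posterior is Dirichlet(αᵢ + nᵢ) = Dirichlet(13, 15, 12, 17).
For a Dirichlet(a₁,…,a_K) with all aᵢ > 1, the mode has j-th component (aⱼ − 1)/(Σaᵢ − K).
Here Σaᵢ = 57 and K = 4, so p_3 = (12 − 1)/(57 − 4) = 11/53 ≈ 0.2075.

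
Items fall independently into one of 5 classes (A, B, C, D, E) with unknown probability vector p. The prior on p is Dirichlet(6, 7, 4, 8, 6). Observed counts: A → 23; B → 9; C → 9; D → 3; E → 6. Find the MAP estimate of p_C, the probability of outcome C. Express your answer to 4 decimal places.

MAP estimate of p_C = 0.1579

The posterior is Dirichlet(αᵢ + nᵢ) = Dirichlet(29, 16, 13, 11, 12).
For a Dirichlet(a₁,…,a_K) with all aᵢ > 1, the mode has j-th component (aⱼ − 1)/(Σaᵢ − K).
Here Σaᵢ = 81 and K = 5, so p_C = (13 − 1)/(81 − 5) = 12/76 ≈ 0.1579.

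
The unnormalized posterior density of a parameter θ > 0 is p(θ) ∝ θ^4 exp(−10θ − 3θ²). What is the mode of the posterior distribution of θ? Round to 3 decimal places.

ℓ'(θ) = 4/θ − 10 − 6θ. Setting this to zero and multiplying by θ: 6θ² + 10θ − 4 = 0.
θ = (−10 + √(10² + 4·6·4)) / (2·6) = (−10 + √196) / 12 = (−10 + 14)/12 = 1/3.
ℓ''(θ) = −4/θ² − 6 < 0, confirming a maximum.

θ̂_MAP = 0.333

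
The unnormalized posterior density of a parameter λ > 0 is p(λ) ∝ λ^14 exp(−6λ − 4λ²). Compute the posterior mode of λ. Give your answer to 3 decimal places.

λ̂_MAP = 1.000

ℓ'(λ) = 14/λ − 6 − 8λ. Setting this to zero and multiplying by λ: 8λ² + 6λ − 14 = 0.
λ = (−6 + √(6² + 4·8·14)) / (2·8) = (−6 + √484) / 16 = (−6 + 22)/16 = 1.
ℓ''(λ) = −14/λ² − 8 < 0, confirming a maximum.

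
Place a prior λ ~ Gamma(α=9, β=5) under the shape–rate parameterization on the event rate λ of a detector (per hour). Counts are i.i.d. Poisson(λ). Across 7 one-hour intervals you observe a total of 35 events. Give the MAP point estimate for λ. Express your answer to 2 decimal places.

Σxᵢ = 35, n = 7.
Posterior ∝ λ^8e^(−5λ) · λ^35e^(−7λ) = λ^43e^(−12λ), i.e. Gamma(shape=44, rate=12).
The mode of a Gamma(a, b) with a ≥ 1 (shape–rate) is (a−1)/b = 43/12 ≈ 3.58.

λ̂_MAP = 3.58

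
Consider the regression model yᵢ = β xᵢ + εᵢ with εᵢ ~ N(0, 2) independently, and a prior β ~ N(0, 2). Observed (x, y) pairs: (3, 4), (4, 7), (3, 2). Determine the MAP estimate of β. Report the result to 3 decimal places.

β̂_MAP = 1.314

log p(β | y) = −Σ(yᵢ − βxᵢ)²/(2·2) − β²/(2·2) + const.
Setting the derivative to zero: Σxᵢ(yᵢ − βxᵢ)/2 − β/2 = 0, so β = Σxᵢyᵢ / (Σxᵢ² + σ²/τ²).
Σxᵢyᵢ = 3·4 + 4·7 + 3·2 = 46; Σxᵢ² = 34; σ²/τ² = 1.
β̂_MAP = 46 / (34 + 1) = 46/35 ≈ 1.314.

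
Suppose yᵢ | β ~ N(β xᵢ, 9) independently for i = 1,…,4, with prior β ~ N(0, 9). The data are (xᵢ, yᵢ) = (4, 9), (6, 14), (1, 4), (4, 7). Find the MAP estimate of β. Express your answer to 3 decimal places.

log p(β | y) = −Σ(yᵢ − βxᵢ)²/(2·9) − β²/(2·9) + const.
Setting the derivative to zero: Σxᵢ(yᵢ − βxᵢ)/9 − β/9 = 0, so β = Σxᵢyᵢ / (Σxᵢ² + σ²/τ²).
Σxᵢyᵢ = 4·9 + 6·14 + 1·4 + 4·7 = 152; Σxᵢ² = 69; σ²/τ² = 1.
β̂_MAP = 152 / (69 + 1) = 152/70 ≈ 2.171.

β̂_MAP = 2.171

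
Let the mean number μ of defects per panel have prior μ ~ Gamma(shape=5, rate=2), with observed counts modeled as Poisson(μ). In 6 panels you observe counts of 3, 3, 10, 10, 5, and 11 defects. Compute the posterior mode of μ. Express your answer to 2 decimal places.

Σxᵢ = 3+3+10+10+5+11 = 42, with n = 6.
Posterior ∝ μ^4e^(−2μ) · μ^42e^(−6μ) = μ^46e^(−8μ), i.e. Gamma(shape=47, rate=8).
The mode of a Gamma(a, b) with a ≥ 1 (shape–rate) is (a−1)/b = 46/8 ≈ 5.75.

μ̂_MAP = 5.75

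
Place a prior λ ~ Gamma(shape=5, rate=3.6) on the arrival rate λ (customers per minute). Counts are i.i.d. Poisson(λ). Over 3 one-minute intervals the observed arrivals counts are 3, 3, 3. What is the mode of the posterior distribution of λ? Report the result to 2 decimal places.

λ̂_MAP = 1.97

Σxᵢ = 3+3+3 = 9, with n = 3.
Posterior ∝ λ^4e^(−3.6λ) · λ^9e^(−3λ) = λ^13e^(−6.6λ), i.e. Gamma(shape=14, rate=6.6).
The mode of a Gamma(a, b) with a ≥ 1 (shape–rate) is (a−1)/b = 13/6.6 ≈ 1.97.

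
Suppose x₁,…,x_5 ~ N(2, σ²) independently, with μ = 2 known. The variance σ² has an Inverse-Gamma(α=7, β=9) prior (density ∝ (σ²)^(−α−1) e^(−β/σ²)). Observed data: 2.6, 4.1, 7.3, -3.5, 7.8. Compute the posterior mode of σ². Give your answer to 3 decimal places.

σ̂²_MAP = 5.464

Sum of squared deviations about the known mean: SS = (2.6−2)² + (4.1−2)² + (7.3−2)² + (-3.5−2)² + (7.8−2)² = 96.75.
The Normal likelihood contributes (σ²)^(−n/2) exp(−SS/(2σ²)), so the posterior is Inverse-Gamma(α + n/2, β + SS/2) = Inverse-Gamma(9.5, 57.375).
The mode of Inverse-Gamma(a, b) is b/(a+1) = 57.375/10.5 ≈ 5.464.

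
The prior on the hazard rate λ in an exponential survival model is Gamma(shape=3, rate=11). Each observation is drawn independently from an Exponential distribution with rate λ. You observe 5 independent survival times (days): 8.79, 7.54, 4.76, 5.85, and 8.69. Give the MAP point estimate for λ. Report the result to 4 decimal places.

The Exponential(rate=λ) likelihood is ∝ λ^n e^(−λΣtᵢ). Here n = 5 and Σtᵢ = 8.79 + 7.54 + 4.76 + 5.85 + 8.69 = 35.63.
Posterior ∝ λ^2e^(−11λ) · λ^5e^(−35.63λ) = λ^7e^(−46.63λ), i.e. Gamma(8, 46.63).
Mode = (a−1)/b = 7/46.63 ≈ 0.1501.

λ̂_MAP = 0.1501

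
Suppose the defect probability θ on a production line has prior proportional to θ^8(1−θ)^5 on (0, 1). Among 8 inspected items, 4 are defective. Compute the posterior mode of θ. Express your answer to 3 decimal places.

θ̂_MAP = 0.571

The prior density ∝ θ^8(1−θ)^5 is the kernel of Beta(9, 6).
Data: 4 successes in 8 trials. The binomial likelihood contributes θ^4(1−θ)^4, so the posterior is Beta(9+4, 6+4) = Beta(13, 10).
For Beta(a, b) with a, b > 1 the mode is (a−1)/(a+b−2) = 12/21 ≈ 0.571.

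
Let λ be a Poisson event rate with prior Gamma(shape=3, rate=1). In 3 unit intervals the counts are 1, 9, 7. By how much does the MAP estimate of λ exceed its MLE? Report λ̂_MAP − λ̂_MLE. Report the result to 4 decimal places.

MAP − MLE = -0.9167

Σxᵢ = 17. Posterior is Gamma(20, 4); MAP = (20−1)/4 = 19/4 ≈ 4.75000.
MLE = x̄ = 17/3 ≈ 5.66667.
Difference = 19/4 − 17/3 = -11/12 ≈ -0.9167.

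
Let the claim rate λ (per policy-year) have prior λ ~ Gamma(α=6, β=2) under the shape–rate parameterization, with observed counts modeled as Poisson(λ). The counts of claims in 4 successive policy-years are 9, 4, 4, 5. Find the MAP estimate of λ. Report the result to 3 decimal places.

λ̂_MAP = 4.500

Σxᵢ = 9+4+4+5 = 22, with n = 4.
Posterior ∝ λ^5e^(−2λ) · λ^22e^(−4λ) = λ^27e^(−6λ), i.e. Gamma(shape=28, rate=6).
The mode of a Gamma(a, b) with a ≥ 1 (shape–rate) is (a−1)/b = 27/6 ≈ 4.500.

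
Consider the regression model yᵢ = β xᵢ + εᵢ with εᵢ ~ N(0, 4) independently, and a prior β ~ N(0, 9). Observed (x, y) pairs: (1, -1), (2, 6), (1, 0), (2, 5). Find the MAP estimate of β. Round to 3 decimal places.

log p(β | y) = −Σ(yᵢ − βxᵢ)²/(2·4) − β²/(2·9) + const.
Setting the derivative to zero: Σxᵢ(yᵢ − βxᵢ)/4 − β/9 = 0, so β = Σxᵢyᵢ / (Σxᵢ² + σ²/τ²).
Σxᵢyᵢ = 1·(-1) + 2·6 + 1·0 + 2·5 = 21; Σxᵢ² = 10; σ²/τ² = 4/9.
β̂_MAP = 21 / (10 + 4/9) = 21/(94/9) = 189/94 ≈ 2.011.

β̂_MAP = 2.011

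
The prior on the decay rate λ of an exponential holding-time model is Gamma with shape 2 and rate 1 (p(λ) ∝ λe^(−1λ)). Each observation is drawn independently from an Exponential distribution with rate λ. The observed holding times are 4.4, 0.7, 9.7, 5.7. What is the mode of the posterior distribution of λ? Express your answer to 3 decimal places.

λ̂_MAP = 0.233

The Exponential(rate=λ) likelihood is ∝ λ^n e^(−λΣtᵢ). Here n = 4 and Σtᵢ = 4.4 + 0.7 + 9.7 + 5.7 = 20.5.
Posterior ∝ λe^(−1λ) · λ^4e^(−20.5λ) = λ^5e^(−21.5λ), i.e. Gamma(6, 21.5).
Mode = (a−1)/b = 5/21.5 ≈ 0.233.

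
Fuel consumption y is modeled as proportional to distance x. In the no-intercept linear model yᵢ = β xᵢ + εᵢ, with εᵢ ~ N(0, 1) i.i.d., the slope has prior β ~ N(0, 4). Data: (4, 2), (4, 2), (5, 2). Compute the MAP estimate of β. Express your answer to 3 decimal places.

log p(β | y) = −Σ(yᵢ − βxᵢ)²/(2·1) − β²/(2·4) + const.
Setting the derivative to zero: Σxᵢ(yᵢ − βxᵢ)/1 − β/4 = 0, so β = Σxᵢyᵢ / (Σxᵢ² + σ²/τ²).
Σxᵢyᵢ = 4·2 + 4·2 + 5·2 = 26; Σxᵢ² = 57; σ²/τ² = 0.25.
β̂_MAP = 26 / (57 + 0.25) = 26/57.25 ≈ 0.454.

β̂_MAP = 0.454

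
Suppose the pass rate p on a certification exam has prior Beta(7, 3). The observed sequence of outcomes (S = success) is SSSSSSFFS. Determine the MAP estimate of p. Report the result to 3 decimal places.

Prior: Beta(7, 3).
Data: 7 successes in 9 trials (from the sequence). The binomial likelihood contributes p^7(1−p)^2, so the posterior is Beta(7+7, 3+2) = Beta(14, 5).
For Beta(a, b) with a, b > 1 the mode is (a−1)/(a+b−2) = 13/17 ≈ 0.765.

p̂_MAP = 0.765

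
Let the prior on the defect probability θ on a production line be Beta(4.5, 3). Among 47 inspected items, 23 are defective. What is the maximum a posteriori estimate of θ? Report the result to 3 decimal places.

θ̂_MAP = 0.505

Prior: Beta(4.5, 3).
Data: 23 successes in 47 trials. The binomial likelihood contributes θ^23(1−θ)^24, so the posterior is Beta(4.5+23, 3+24) = Beta(27.5, 27).
For Beta(a, b) with a, b > 1 the mode is (a−1)/(a+b−2) = 26.5/52.5 ≈ 0.505.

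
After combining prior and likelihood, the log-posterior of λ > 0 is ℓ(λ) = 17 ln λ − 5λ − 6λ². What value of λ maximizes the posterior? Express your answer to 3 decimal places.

λ̂_MAP = 1.000

ℓ'(λ) = 17/λ − 5 − 12λ. Setting this to zero and multiplying by λ: 12λ² + 5λ − 17 = 0.
λ = (−5 + √(5² + 4·12·17)) / (2·12) = (−5 + √841) / 24 = (−5 + 29)/24 = 1.
ℓ''(λ) = −17/λ² − 12 < 0, confirming a maximum.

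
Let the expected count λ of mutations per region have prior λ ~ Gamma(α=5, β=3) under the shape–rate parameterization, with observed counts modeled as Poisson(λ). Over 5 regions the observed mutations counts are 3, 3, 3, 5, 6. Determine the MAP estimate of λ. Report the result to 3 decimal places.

λ̂_MAP = 3.000

Σxᵢ = 3+3+3+5+6 = 20, with n = 5.
Posterior ∝ λ^4e^(−3λ) · λ^20e^(−5λ) = λ^24e^(−8λ), i.e. Gamma(shape=25, rate=8).
The mode of a Gamma(a, b) with a ≥ 1 (shape–rate) is (a−1)/b = 24/8 ≈ 3.000.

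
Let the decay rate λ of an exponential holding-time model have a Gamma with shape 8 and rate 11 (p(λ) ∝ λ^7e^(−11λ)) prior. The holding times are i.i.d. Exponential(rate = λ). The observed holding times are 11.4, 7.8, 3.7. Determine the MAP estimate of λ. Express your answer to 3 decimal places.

The Exponential(rate=λ) likelihood is ∝ λ^n e^(−λΣtᵢ). Here n = 3 and Σtᵢ = 11.4 + 7.8 + 3.7 = 22.9.
Posterior ∝ λ^7e^(−11λ) · λ^3e^(−22.9λ) = λ^10e^(−33.9λ), i.e. Gamma(11, 33.9).
Mode = (a−1)/b = 10/33.9 ≈ 0.295.

λ̂_MAP = 0.295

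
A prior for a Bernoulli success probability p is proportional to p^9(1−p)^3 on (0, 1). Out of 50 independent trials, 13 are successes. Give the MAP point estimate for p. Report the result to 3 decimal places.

p̂_MAP = 0.355

The prior density ∝ p^9(1−p)^3 is the kernel of Beta(10, 4).
Data: 13 successes in 50 trials. The binomial likelihood contributes p^13(1−p)^37, so the posterior is Beta(10+13, 4+37) = Beta(23, 41).
For Beta(a, b) with a, b > 1 the mode is (a−1)/(a+b−2) = 22/62 ≈ 0.355.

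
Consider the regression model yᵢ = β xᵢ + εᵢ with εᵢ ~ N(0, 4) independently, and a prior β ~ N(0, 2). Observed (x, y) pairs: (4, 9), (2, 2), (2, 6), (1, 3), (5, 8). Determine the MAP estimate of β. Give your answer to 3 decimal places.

log p(β | y) = −Σ(yᵢ − βxᵢ)²/(2·4) − β²/(2·2) + const.
Setting the derivative to zero: Σxᵢ(yᵢ − βxᵢ)/4 − β/2 = 0, so β = Σxᵢyᵢ / (Σxᵢ² + σ²/τ²).
Σxᵢyᵢ = 4·9 + 2·2 + 2·6 + 1·3 + 5·8 = 95; Σxᵢ² = 50; σ²/τ² = 2.
β̂_MAP = 95 / (50 + 2) = 95/52 ≈ 1.827.

β̂_MAP = 1.827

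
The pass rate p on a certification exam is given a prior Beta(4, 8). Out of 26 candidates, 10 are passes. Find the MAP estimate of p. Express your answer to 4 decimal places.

p̂_MAP = 0.3611

Prior: Beta(4, 8).
Data: 10 successes in 26 trials. The binomial likelihood contributes p^10(1−p)^16, so the posterior is Beta(4+10, 8+16) = Beta(14, 24).
For Beta(a, b) with a, b > 1 the mode is (a−1)/(a+b−2) = 13/36 ≈ 0.3611.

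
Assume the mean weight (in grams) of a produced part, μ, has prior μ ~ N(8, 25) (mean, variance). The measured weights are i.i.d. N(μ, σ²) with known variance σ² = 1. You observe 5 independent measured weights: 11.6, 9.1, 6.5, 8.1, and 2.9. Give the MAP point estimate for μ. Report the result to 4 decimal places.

n = 5; x̄ = (11.6 + 9.1 + 6.5 + 8.1 + 2.9)/5 = 38.2/5 = 7.64.
For a Normal prior and Normal likelihood with known variance, the posterior is Normal; its mode equals its mean, the precision-weighted average.
Prior precision 1/σ₀² = 1/25 = 0.04; data precision n/σ² = 5/1 = 5.
μ̂ = (0.04·8 + 5·7.64) / (0.04 + 5) = 38.52/5.04 = 107/14 ≈ 7.6429.

μ̂_MAP = 7.6429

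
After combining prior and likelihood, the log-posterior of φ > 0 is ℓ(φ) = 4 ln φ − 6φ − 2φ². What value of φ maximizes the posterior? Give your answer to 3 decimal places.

φ̂_MAP = 0.500

ℓ'(φ) = 4/φ − 6 − 4φ. Setting this to zero and multiplying by φ: 4φ² + 6φ − 4 = 0.
φ = (−6 + √(6² + 4·4·4)) / (2·4) = (−6 + √100) / 8 = (−6 + 10)/8 = 1/2.
ℓ''(φ) = −4/φ² − 4 < 0, confirming a maximum.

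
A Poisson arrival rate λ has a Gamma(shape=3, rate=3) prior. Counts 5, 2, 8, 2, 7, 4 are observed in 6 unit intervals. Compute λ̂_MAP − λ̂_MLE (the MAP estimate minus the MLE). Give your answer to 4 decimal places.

MAP − MLE = -1.3333

Σxᵢ = 28. Posterior is Gamma(31, 9); MAP = (31−1)/9 = 30/9 ≈ 3.33333.
MLE = x̄ = 28/6 ≈ 4.66667.
Difference = 30/9 − 28/6 = -4/3 ≈ -1.3333.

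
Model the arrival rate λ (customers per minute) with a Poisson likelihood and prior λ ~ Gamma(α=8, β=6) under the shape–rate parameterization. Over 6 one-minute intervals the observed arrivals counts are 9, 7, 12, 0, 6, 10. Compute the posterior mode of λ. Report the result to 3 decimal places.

Σxᵢ = 9+7+12+0+6+10 = 44, with n = 6.
Posterior ∝ λ^7e^(−6λ) · λ^44e^(−6λ) = λ^51e^(−12λ), i.e. Gamma(shape=52, rate=12).
The mode of a Gamma(a, b) with a ≥ 1 (shape–rate) is (a−1)/b = 51/12 ≈ 4.250.

λ̂_MAP = 4.250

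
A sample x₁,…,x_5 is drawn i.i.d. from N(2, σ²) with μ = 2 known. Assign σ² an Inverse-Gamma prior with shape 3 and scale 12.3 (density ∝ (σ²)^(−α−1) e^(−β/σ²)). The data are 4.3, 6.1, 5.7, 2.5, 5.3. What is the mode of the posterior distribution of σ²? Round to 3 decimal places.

σ̂²_MAP = 5.502

Sum of squared deviations about the known mean: SS = (4.3−2)² + (6.1−2)² + (5.7−2)² + (2.5−2)² + (5.3−2)² = 46.93.
The Normal likelihood contributes (σ²)^(−n/2) exp(−SS/(2σ²)), so the posterior is Inverse-Gamma(α + n/2, β + SS/2) = Inverse-Gamma(5.5, 35.765).
The mode of Inverse-Gamma(a, b) is b/(a+1) = 35.765/6.5 ≈ 5.502.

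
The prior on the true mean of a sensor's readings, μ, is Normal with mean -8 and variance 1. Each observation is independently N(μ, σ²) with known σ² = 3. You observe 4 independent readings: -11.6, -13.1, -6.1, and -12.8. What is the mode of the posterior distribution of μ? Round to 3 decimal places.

n = 4; x̄ = ((-11.6) + (-13.1) + (-6.1) + (-12.8))/4 = -43.6/4 = -10.9.
For a Normal prior and Normal likelihood with known variance, the posterior is Normal; its mode equals its mean, the precision-weighted average.
Prior precision 1/σ₀² = 1/1 = 1; data precision n/σ² = 4/3.
μ̂ = (1·(-8) + (4/3)·(-10.9)) / (1 + 4/3) = (-338/15)/(7/3) = -338/35 ≈ -9.657.

μ̂_MAP = -9.657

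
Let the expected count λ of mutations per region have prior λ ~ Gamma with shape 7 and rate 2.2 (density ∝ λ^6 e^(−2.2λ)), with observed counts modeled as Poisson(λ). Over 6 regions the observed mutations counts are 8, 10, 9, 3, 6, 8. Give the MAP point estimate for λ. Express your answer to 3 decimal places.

λ̂_MAP = 6.098

Σxᵢ = 8+10+9+3+6+8 = 44, with n = 6.
Posterior ∝ λ^6e^(−2.2λ) · λ^44e^(−6λ) = λ^50e^(−8.2λ), i.e. Gamma(shape=51, rate=8.2).
The mode of a Gamma(a, b) with a ≥ 1 (shape–rate) is (a−1)/b = 50/8.2 ≈ 6.098.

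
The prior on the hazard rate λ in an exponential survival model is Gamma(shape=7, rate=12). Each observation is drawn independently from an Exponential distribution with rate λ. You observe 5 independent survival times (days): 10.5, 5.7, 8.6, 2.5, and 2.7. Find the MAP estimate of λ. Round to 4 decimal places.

λ̂_MAP = 0.2619

The Exponential(rate=λ) likelihood is ∝ λ^n e^(−λΣtᵢ). Here n = 5 and Σtᵢ = 10.5 + 5.7 + 8.6 + 2.5 + 2.7 = 30.
Posterior ∝ λ^6e^(−12λ) · λ^5e^(−30λ) = λ^11e^(−42λ), i.e. Gamma(12, 42).
Mode = (a−1)/b = 11/42 ≈ 0.2619.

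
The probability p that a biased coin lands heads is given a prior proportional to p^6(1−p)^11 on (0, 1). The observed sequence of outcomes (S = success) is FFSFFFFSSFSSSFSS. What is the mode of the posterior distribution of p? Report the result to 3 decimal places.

p̂_MAP = 0.424

The prior density ∝ p^6(1−p)^11 is the kernel of Beta(7, 12).
Data: 8 successes in 16 trials (from the sequence). The binomial likelihood contributes p^8(1−p)^8, so the posterior is Beta(7+8, 12+8) = Beta(15, 20).
For Beta(a, b) with a, b > 1 the mode is (a−1)/(a+b−2) = 14/33 ≈ 0.424.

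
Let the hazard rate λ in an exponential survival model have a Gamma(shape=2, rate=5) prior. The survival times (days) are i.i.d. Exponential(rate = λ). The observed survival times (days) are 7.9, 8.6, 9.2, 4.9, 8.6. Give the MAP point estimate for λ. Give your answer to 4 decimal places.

λ̂_MAP = 0.1357

The Exponential(rate=λ) likelihood is ∝ λ^n e^(−λΣtᵢ). Here n = 5 and Σtᵢ = 7.9 + 8.6 + 9.2 + 4.9 + 8.6 = 39.2.
Posterior ∝ λe^(−5λ) · λ^5e^(−39.2λ) = λ^6e^(−44.2λ), i.e. Gamma(7, 44.2).
Mode = (a−1)/b = 6/44.2 ≈ 0.1357.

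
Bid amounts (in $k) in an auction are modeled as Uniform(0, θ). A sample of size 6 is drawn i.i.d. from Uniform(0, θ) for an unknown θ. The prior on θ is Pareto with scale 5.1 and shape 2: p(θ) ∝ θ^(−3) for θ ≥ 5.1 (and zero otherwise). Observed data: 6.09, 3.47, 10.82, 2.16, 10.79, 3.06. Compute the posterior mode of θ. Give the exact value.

The Uniform(0, θ) likelihood is θ^(−n) for θ ≥ max(xᵢ), zero otherwise. Here max(xᵢ) = 10.82.
Posterior ∝ θ^(−3) · θ^(−6) = θ^(−9) on θ ≥ max(5.1, 10.82) = 10.82.
This density is strictly decreasing in θ, so the posterior mode lies at the lower boundary of the support.

θ̂_MAP = 10.82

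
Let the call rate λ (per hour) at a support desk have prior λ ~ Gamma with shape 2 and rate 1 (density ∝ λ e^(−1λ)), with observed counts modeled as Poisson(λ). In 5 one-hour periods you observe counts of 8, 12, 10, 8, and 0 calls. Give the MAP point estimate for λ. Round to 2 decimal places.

λ̂_MAP = 6.50

Σxᵢ = 8+12+10+8+0 = 38, with n = 5.
Posterior ∝ λe^(−1λ) · λ^38e^(−5λ) = λ^39e^(−6λ), i.e. Gamma(shape=40, rate=6).
The mode of a Gamma(a, b) with a ≥ 1 (shape–rate) is (a−1)/b = 39/6 ≈ 6.50.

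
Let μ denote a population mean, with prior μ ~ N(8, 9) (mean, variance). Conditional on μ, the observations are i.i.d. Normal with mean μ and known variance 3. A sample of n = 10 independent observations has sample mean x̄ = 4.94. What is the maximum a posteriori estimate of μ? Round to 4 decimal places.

μ̂_MAP = 5.0387

n = 10, x̄ = 4.94.
For a Normal prior and Normal likelihood with known variance, the posterior is Normal; its mode equals its mean, the precision-weighted average.
Prior precision 1/σ₀² = 1/9; data precision n/σ² = 10/3.
μ̂ = ((1/9)·8 + (10/3)·4.94) / (1/9 + 10/3) = (781/45)/(31/9) = 781/155 ≈ 5.0387.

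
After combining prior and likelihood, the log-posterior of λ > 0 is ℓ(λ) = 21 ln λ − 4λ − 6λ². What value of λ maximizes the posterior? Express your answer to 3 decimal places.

λ̂_MAP = 1.167

ℓ'(λ) = 21/λ − 4 − 12λ. Setting this to zero and multiplying by λ: 12λ² + 4λ − 21 = 0.
λ = (−4 + √(4² + 4·12·21)) / (2·12) = (−4 + √1024) / 24 = (−4 + 32)/24 = 7/6.
ℓ''(λ) = −21/λ² − 12 < 0, confirming a maximum.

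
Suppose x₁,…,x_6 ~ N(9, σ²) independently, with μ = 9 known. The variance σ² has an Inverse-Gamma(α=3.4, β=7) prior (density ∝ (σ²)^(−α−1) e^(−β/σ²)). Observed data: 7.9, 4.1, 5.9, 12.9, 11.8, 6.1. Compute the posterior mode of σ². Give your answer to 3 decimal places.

σ̂²_MAP = 5.425

Sum of squared deviations about the known mean: SS = (7.9−9)² + (4.1−9)² + (5.9−9)² + (12.9−9)² + (11.8−9)² + (6.1−9)² = 66.29.
The Normal likelihood contributes (σ²)^(−n/2) exp(−SS/(2σ²)), so the posterior is Inverse-Gamma(α + n/2, β + SS/2) = Inverse-Gamma(6.4, 40.145).
The mode of Inverse-Gamma(a, b) is b/(a+1) = 40.145/7.4 ≈ 5.425.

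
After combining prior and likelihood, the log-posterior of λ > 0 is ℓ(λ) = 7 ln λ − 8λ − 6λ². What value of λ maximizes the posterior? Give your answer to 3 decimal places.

ℓ'(λ) = 7/λ − 8 − 12λ. Setting this to zero and multiplying by λ: 12λ² + 8λ − 7 = 0.
λ = (−8 + √(8² + 4·12·7)) / (2·12) = (−8 + √400) / 24 = (−8 + 20)/24 = 1/2.
ℓ''(λ) = −7/λ² − 12 < 0, confirming a maximum.

λ̂_MAP = 0.500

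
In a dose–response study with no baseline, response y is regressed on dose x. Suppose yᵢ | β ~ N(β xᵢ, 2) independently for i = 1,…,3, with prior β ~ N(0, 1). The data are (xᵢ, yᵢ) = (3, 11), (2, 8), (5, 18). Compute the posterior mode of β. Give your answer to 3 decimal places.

β̂_MAP = 3.475

log p(β | y) = −Σ(yᵢ − βxᵢ)²/(2·2) − β²/(2·1) + const.
Setting the derivative to zero: Σxᵢ(yᵢ − βxᵢ)/2 − β/1 = 0, so β = Σxᵢyᵢ / (Σxᵢ² + σ²/τ²).
Σxᵢyᵢ = 3·11 + 2·8 + 5·18 = 139; Σxᵢ² = 38; σ²/τ² = 2.
β̂_MAP = 139 / (38 + 2) = 139/40 ≈ 3.475.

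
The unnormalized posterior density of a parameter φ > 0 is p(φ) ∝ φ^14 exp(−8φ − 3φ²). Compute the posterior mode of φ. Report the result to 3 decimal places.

ℓ'(φ) = 14/φ − 8 − 6φ. Setting this to zero and multiplying by φ: 6φ² + 8φ − 14 = 0.
φ = (−8 + √(8² + 4·6·14)) / (2·6) = (−8 + √400) / 12 = (−8 + 20)/12 = 1.
ℓ''(φ) = −14/φ² − 6 < 0, confirming a maximum.

φ̂_MAP = 1.000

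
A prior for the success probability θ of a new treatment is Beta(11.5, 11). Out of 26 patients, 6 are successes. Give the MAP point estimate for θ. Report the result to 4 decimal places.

Prior: Beta(11.5, 11).
Data: 6 successes in 26 trials. The binomial likelihood contributes θ^6(1−θ)^20, so the posterior is Beta(11.5+6, 11+20) = Beta(17.5, 31).
For Beta(a, b) with a, b > 1 the mode is (a−1)/(a+b−2) = 16.5/46.5 ≈ 0.3548.

θ̂_MAP = 0.3548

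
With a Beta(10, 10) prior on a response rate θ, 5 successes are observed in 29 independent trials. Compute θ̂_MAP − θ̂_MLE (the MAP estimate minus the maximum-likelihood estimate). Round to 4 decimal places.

MAP − MLE = 0.1255

Posterior is Beta(15, 34); MAP = (15−1)/(49−2) = 14/47 ≈ 0.29787.
MLE ignores the prior: θ̂_MLE = k/n = 5/29 ≈ 0.17241.
Difference = 14/47 − 5/29 = 171/1363 ≈ 0.1255.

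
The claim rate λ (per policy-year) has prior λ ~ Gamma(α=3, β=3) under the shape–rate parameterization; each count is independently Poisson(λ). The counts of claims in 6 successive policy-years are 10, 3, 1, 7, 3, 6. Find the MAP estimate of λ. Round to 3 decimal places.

λ̂_MAP = 3.556

Σxᵢ = 10+3+1+7+3+6 = 30, with n = 6.
Posterior ∝ λ^2e^(−3λ) · λ^30e^(−6λ) = λ^32e^(−9λ), i.e. Gamma(shape=33, rate=9).
The mode of a Gamma(a, b) with a ≥ 1 (shape–rate) is (a−1)/b = 32/9 ≈ 3.556.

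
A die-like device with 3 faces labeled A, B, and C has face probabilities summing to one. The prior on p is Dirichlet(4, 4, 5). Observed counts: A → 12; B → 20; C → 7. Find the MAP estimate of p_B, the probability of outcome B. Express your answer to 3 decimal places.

MAP estimate of p_B = 0.469

The posterior is Dirichlet(αᵢ + nᵢ) = Dirichlet(16, 24, 12).
For a Dirichlet(a₁,…,a_K) with all aᵢ > 1, the mode has j-th component (aⱼ − 1)/(Σaᵢ − K).
Here Σaᵢ = 52 and K = 3, so p_B = (24 − 1)/(52 − 3) = 23/49 ≈ 0.469.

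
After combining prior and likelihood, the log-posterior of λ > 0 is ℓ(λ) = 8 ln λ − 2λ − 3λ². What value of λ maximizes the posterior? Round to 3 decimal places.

ℓ'(λ) = 8/λ − 2 − 6λ. Setting this to zero and multiplying by λ: 6λ² + 2λ − 8 = 0.
λ = (−2 + √(2² + 4·6·8)) / (2·6) = (−2 + √196) / 12 = (−2 + 14)/12 = 1.
ℓ''(λ) = −8/λ² − 6 < 0, confirming a maximum.

λ̂_MAP = 1.000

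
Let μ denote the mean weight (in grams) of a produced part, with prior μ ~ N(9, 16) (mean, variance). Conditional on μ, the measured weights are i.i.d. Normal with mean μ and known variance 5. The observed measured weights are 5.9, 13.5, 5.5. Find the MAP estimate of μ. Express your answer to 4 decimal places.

μ̂_MAP = 8.3660

n = 3; x̄ = (5.9 + 13.5 + 5.5)/3 = 24.9/3 = 8.3.
For a Normal prior and Normal likelihood with known variance, the posterior is Normal; its mode equals its mean, the precision-weighted average.
Prior precision 1/σ₀² = 1/16 = 0.0625; data precision n/σ² = 3/5 = 0.6.
μ̂ = (0.0625·9 + 0.6·8.3) / (0.0625 + 0.6) = 5.5425/0.6625 = 2217/265 ≈ 8.3660.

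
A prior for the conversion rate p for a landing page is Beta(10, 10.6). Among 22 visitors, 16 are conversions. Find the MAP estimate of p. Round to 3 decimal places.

p̂_MAP = 0.616

Prior: Beta(10, 10.6).
Data: 16 successes in 22 trials. The binomial likelihood contributes p^16(1−p)^6, so the posterior is Beta(10+16, 10.6+6) = Beta(26, 16.6).
For Beta(a, b) with a, b > 1 the mode is (a−1)/(a+b−2) = 25/40.6 ≈ 0.616.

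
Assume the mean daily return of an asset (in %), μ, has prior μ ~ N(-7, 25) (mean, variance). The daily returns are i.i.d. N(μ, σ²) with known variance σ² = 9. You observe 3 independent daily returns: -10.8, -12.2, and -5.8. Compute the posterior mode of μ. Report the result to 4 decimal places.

μ̂_MAP = -9.3214

n = 3; x̄ = ((-10.8) + (-12.2) + (-5.8))/3 = -28.8/3 = -9.6.
For a Normal prior and Normal likelihood with known variance, the posterior is Normal; its mode equals its mean, the precision-weighted average.
Prior precision 1/σ₀² = 1/25 = 0.04; data precision n/σ² = 3/9 = 1/3.
μ̂ = (0.04·(-7) + (1/3)·(-9.6)) / (0.04 + 1/3) = (-3.48)/(28/75) = -261/28 ≈ -9.3214.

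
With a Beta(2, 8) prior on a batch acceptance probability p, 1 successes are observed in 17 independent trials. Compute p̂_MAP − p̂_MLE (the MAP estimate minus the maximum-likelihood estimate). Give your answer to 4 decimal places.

MAP − MLE = 0.0212

Posterior is Beta(3, 24); MAP = (3−1)/(27−2) = 2/25 ≈ 0.08000.
MLE ignores the prior: p̂_MLE = k/n = 1/17 ≈ 0.05882.
Difference = 2/25 − 1/17 = 9/425 ≈ 0.0212.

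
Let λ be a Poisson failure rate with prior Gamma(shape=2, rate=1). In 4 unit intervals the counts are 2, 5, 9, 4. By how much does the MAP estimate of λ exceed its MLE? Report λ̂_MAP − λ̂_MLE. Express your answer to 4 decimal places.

Σxᵢ = 20. Posterior is Gamma(22, 5); MAP = (22−1)/5 = 21/5 ≈ 4.20000.
MLE = x̄ = 20/4 ≈ 5.00000.
Difference = 21/5 − 20/4 = -4/5 ≈ -0.8000.

MAP − MLE = -0.8000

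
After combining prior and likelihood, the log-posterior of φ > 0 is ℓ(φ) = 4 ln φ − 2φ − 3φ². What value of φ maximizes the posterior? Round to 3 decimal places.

ℓ'(φ) = 4/φ − 2 − 6φ. Setting this to zero and multiplying by φ: 6φ² + 2φ − 4 = 0.
φ = (−2 + √(2² + 4·6·4)) / (2·6) = (−2 + √100) / 12 = (−2 + 10)/12 = 2/3.
ℓ''(φ) = −4/φ² − 6 < 0, confirming a maximum.

φ̂_MAP = 0.667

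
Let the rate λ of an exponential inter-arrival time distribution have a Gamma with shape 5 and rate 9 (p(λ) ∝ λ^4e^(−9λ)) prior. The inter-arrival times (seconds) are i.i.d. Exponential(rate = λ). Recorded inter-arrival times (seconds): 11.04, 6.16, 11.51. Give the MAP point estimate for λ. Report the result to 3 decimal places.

λ̂_MAP = 0.186

The Exponential(rate=λ) likelihood is ∝ λ^n e^(−λΣtᵢ). Here n = 3 and Σtᵢ = 11.04 + 6.16 + 11.51 = 28.71.
Posterior ∝ λ^4e^(−9λ) · λ^3e^(−28.71λ) = λ^7e^(−37.71λ), i.e. Gamma(8, 37.71).
Mode = (a−1)/b = 7/37.71 ≈ 0.186.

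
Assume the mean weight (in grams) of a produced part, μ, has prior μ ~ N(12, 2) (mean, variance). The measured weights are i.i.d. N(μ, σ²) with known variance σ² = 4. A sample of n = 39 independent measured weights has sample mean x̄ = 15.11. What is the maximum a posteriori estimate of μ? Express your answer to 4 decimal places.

n = 39, x̄ = 15.11.
For a Normal prior and Normal likelihood with known variance, the posterior is Normal; its mode equals its mean, the precision-weighted average.
Prior precision 1/σ₀² = 1/2 = 0.5; data precision n/σ² = 39/4 = 9.75.
μ̂ = (0.5·12 + 9.75·15.11) / (0.5 + 9.75) = 153.3225/10.25 = 61329/4100 ≈ 14.9583.

μ̂_MAP = 14.9583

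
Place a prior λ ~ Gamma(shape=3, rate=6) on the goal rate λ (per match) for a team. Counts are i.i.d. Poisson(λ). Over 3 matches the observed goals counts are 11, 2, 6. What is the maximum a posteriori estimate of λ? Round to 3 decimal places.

λ̂_MAP = 2.333

Σxᵢ = 11+2+6 = 19, with n = 3.
Posterior ∝ λ^2e^(−6λ) · λ^19e^(−3λ) = λ^21e^(−9λ), i.e. Gamma(shape=22, rate=9).
The mode of a Gamma(a, b) with a ≥ 1 (shape–rate) is (a−1)/b = 21/9 ≈ 2.333.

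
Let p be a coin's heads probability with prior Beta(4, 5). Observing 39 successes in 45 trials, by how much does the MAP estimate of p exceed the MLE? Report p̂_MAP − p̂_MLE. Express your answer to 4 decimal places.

Posterior is Beta(43, 11); MAP = (43−1)/(54−2) = 42/52 ≈ 0.80769.
MLE ignores the prior: p̂_MLE = k/n = 39/45 ≈ 0.86667.
Difference = 42/52 − 39/45 = -23/390 ≈ -0.0590.

MAP − MLE = -0.0590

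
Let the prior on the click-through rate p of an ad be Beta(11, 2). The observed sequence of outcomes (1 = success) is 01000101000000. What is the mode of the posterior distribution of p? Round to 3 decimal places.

Prior: Beta(11, 2).
Data: 3 successes in 14 trials (from the sequence). The binomial likelihood contributes p^3(1−p)^11, so the posterior is Beta(11+3, 2+11) = Beta(14, 13).
For Beta(a, b) with a, b > 1 the mode is (a−1)/(a+b−2) = 13/25 ≈ 0.520.

p̂_MAP = 0.520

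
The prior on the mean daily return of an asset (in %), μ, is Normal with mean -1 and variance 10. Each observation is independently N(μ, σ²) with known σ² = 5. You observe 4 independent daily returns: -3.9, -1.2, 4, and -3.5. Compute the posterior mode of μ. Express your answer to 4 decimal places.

n = 4; x̄ = ((-3.9) + (-1.2) + 4 + (-3.5))/4 = -4.6/4 = -1.15.
For a Normal prior and Normal likelihood with known variance, the posterior is Normal; its mode equals its mean, the precision-weighted average.
Prior precision 1/σ₀² = 1/10 = 0.1; data precision n/σ² = 4/5 = 0.8.
μ̂ = (0.1·(-1) + 0.8·(-1.15)) / (0.1 + 0.8) = (-1.02)/0.9 = -17/15 ≈ -1.1333.

μ̂_MAP = -1.1333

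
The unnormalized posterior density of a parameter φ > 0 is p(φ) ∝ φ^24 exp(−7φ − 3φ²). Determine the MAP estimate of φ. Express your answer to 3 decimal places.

ℓ'(φ) = 24/φ − 7 − 6φ. Setting this to zero and multiplying by φ: 6φ² + 7φ − 24 = 0.
φ = (−7 + √(7² + 4·6·24)) / (2·6) = (−7 + √625) / 12 = (−7 + 25)/12 = 3/2.
ℓ''(φ) = −24/φ² − 6 < 0, confirming a maximum.

φ̂_MAP = 1.500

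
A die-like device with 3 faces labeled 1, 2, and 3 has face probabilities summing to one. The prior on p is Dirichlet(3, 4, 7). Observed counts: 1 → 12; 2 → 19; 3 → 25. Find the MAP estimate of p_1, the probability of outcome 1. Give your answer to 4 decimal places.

The posterior is Dirichlet(αᵢ + nᵢ) = Dirichlet(15, 23, 32).
For a Dirichlet(a₁,…,a_K) with all aᵢ > 1, the mode has j-th component (aⱼ − 1)/(Σaᵢ − K).
Here Σaᵢ = 70 and K = 3, so p_1 = (15 − 1)/(70 − 3) = 14/67 ≈ 0.2090.

MAP estimate: 0.2090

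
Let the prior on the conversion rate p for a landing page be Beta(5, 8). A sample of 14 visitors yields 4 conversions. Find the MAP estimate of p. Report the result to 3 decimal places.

Prior: Beta(5, 8).
Data: 4 successes in 14 trials. The binomial likelihood contributes p^4(1−p)^10, so the posterior is Beta(5+4, 8+10) = Beta(9, 18).
For Beta(a, b) with a, b > 1 the mode is (a−1)/(a+b−2) = 8/25 ≈ 0.320.

p̂_MAP = 0.320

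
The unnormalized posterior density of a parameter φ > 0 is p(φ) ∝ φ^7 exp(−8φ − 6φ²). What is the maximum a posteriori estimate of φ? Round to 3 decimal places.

φ̂_MAP = 0.500

ℓ'(φ) = 7/φ − 8 − 12φ. Setting this to zero and multiplying by φ: 12φ² + 8φ − 7 = 0.
φ = (−8 + √(8² + 4·12·7)) / (2·12) = (−8 + √400) / 24 = (−8 + 20)/24 = 1/2.
ℓ''(φ) = −7/φ² − 12 < 0, confirming a maximum.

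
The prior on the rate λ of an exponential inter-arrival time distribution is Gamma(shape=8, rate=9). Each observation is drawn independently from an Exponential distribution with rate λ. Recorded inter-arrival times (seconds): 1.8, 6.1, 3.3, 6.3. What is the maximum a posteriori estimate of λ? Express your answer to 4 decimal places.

The Exponential(rate=λ) likelihood is ∝ λ^n e^(−λΣtᵢ). Here n = 4 and Σtᵢ = 1.8 + 6.1 + 3.3 + 6.3 = 17.5.
Posterior ∝ λ^7e^(−9λ) · λ^4e^(−17.5λ) = λ^11e^(−26.5λ), i.e. Gamma(12, 26.5).
Mode = (a−1)/b = 11/26.5 ≈ 0.4151.

λ̂_MAP = 0.4151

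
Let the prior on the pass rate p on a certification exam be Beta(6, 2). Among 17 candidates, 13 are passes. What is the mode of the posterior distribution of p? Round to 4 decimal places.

p̂_MAP = 0.7826

Prior: Beta(6, 2).
Data: 13 successes in 17 trials. The binomial likelihood contributes p^13(1−p)^4, so the posterior is Beta(6+13, 2+4) = Beta(19, 6).
For Beta(a, b) with a, b > 1 the mode is (a−1)/(a+b−2) = 18/23 ≈ 0.7826.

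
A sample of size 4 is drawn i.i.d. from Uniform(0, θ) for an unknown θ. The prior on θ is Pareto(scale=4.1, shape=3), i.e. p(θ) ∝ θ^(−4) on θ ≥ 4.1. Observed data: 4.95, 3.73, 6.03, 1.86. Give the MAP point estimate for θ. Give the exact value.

θ̂_MAP = 6.03

The Uniform(0, θ) likelihood is θ^(−n) for θ ≥ max(xᵢ), zero otherwise. Here max(xᵢ) = 6.03.
Posterior ∝ θ^(−4) · θ^(−4) = θ^(−8) on θ ≥ max(4.1, 6.03) = 6.03.
This density is strictly decreasing in θ, so the posterior mode lies at the lower boundary of the support.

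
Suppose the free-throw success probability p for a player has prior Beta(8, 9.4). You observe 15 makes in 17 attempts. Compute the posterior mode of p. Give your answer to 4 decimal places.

p̂_MAP = 0.6790

Prior: Beta(8, 9.4).
Data: 15 successes in 17 trials. The binomial likelihood contributes p^15(1−p)^2, so the posterior is Beta(8+15, 9.4+2) = Beta(23, 11.4).
For Beta(a, b) with a, b > 1 the mode is (a−1)/(a+b−2) = 22/32.4 ≈ 0.6790.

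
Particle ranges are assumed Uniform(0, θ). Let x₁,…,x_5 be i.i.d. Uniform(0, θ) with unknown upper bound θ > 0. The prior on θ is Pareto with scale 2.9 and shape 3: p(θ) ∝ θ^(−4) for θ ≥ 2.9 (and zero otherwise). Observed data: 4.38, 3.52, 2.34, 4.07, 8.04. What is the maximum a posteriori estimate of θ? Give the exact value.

The Uniform(0, θ) likelihood is θ^(−n) for θ ≥ max(xᵢ), zero otherwise. Here max(xᵢ) = 8.04.
Posterior ∝ θ^(−4) · θ^(−5) = θ^(−9) on θ ≥ max(2.9, 8.04) = 8.04.
This density is strictly decreasing in θ, so the posterior mode lies at the lower boundary of the support.

θ̂_MAP = 8.04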